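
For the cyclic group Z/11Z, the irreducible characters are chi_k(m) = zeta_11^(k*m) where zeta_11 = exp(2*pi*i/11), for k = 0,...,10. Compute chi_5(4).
chi_5(4) = zeta_11^20 = exp(-4*I*pi/11)

Working: chi_5(4) = zeta_11^(5*4) = zeta_11^20. Since zeta_11^11 = 1, this equals zeta_11^9 = exp(2*pi*i*9/11) = exp(-4*I*pi/11).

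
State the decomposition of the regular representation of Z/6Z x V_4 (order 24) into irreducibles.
Each irreducible V_i of dimension d_i appears with multiplicity d_i, i.e. rho_reg = (direct sum over all irreducibles V_i) d_i V_i. The irreducible dimensions for Z/6Z x V_4 are 1, 1, 1, 1, 1, 1, 1, 1, 1, 1, 1, 1, 1, 1, 1, 1, 1, 1, 1, 1, 1, 1, 1, 1: 24 irreducibles of dimension 1, each with multiplicity 1. Total dimension 24*1*1 = 24 = |G|.

Solution. General theorem: in the regular representation of a finite group G, each irreducible appears with multiplicity equal to its dimension. Check: dim(rho_reg) = sum d_i^2 = 1 + 1 + 1 + 1 + 1 + 1 + 1 + 1 + 1 + 1 + 1 + 1 + 1 + 1 + 1 + 1 + 1 + 1 + 1 + 1 + 1 + 1 + 1 + 1 = 24 = |G|.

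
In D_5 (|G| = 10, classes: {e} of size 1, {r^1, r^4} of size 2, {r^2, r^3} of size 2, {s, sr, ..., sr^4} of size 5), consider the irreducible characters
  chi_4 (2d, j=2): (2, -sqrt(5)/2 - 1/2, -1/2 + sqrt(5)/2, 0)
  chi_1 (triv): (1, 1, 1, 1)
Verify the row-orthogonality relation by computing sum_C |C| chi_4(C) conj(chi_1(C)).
Sum = 0; so <chi_4, chi_1> = 0 (distinct irreducibles are orthogonal).

Why: Compute term by term over conjugacy classes (|C| * chi_4(C) * conj(chi_1(C))):
  1*(2)*conj(1) + 2*(-sqrt(5)/2 - 1/2)*conj(1) + 2*(-1/2 + sqrt(5)/2)*conj(1) + 5*(0)*conj(1)
  = (2) + (-sqrt(5) - 1) + (-1 + sqrt(5)) + (0)
  = 0.
Dividing by |G| = 10 gives 0/10 = 0, matching the row-orthogonality relation <chi_4, chi_1> = [chi_4 = chi_1].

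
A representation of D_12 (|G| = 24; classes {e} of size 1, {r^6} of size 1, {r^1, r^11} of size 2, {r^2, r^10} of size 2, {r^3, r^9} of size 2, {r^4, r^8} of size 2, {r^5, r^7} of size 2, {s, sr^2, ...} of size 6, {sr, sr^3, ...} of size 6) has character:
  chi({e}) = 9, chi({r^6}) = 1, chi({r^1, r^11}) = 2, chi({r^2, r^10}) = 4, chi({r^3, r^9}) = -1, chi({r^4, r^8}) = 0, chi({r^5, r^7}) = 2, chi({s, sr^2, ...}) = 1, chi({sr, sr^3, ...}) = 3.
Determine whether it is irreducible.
Not irreducible (reducible): <chi, chi> = 8 > 1.

Why: <chi, chi> = (1/|G|) sum_C |C| * |chi(C)|^2 = (1/24)[1*|9|^2 + 1*|1|^2 + 2*|2|^2 + 2*|4|^2 + 2*|-1|^2 + 2*|0|^2 + 2*|2|^2 + 6*|1|^2 + 6*|3|^2]
  = (1/24)[(81) + (1) + (8) + (32) + (2) + (0) + (8) + (6) + (54)] = 192/24 = 8.
A character is irreducible iff <chi, chi> = 1, so this representation is reducible.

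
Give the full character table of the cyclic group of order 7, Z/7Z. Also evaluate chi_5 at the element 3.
Character table of Z/7Z (irreps indexed chi_0,...,chi_6 with chi_k(m) = zeta_7^(k*m), zeta_7 = exp(2*pi*i/7)):
  irrep \ class  {0} (size 1)  {1} (size 1)    {2} (size 1)    {3} (size 1)    {4} (size 1)    {5} (size 1)    {6} (size 1)  
  chi_0          1             1               1               1               1               1               1             
  chi_1          1             exp(2*I*pi/7)   exp(4*I*pi/7)   exp(6*I*pi/7)   exp(-6*I*pi/7)  exp(-4*I*pi/7)  exp(-2*I*pi/7)
  chi_2          1             exp(4*I*pi/7)   exp(-6*I*pi/7)  exp(-2*I*pi/7)  exp(2*I*pi/7)   exp(6*I*pi/7)   exp(-4*I*pi/7)
  chi_3          1             exp(6*I*pi/7)   exp(-2*I*pi/7)  exp(4*I*pi/7)   exp(-4*I*pi/7)  exp(2*I*pi/7)   exp(-6*I*pi/7)
  chi_4          1             exp(-6*I*pi/7)  exp(2*I*pi/7)   exp(-4*I*pi/7)  exp(4*I*pi/7)   exp(-2*I*pi/7)  exp(6*I*pi/7) 
  chi_5          1             exp(-4*I*pi/7)  exp(6*I*pi/7)   exp(2*I*pi/7)   exp(-2*I*pi/7)  exp(-6*I*pi/7)  exp(4*I*pi/7) 
  chi_6          1             exp(-2*I*pi/7)  exp(-4*I*pi/7)  exp(-6*I*pi/7)  exp(6*I*pi/7)   exp(4*I*pi/7)   exp(2*I*pi/7) 

Spot check: chi_5(3) = zeta_7^(5*3) = zeta_7^15 = exp(2*I*pi/7).

Proof sketch: Z/7Z is abelian, so all 7 irreducible complex representations are 1-dimensional. They are given by chi_k(m) = zeta_7^(k*m) for k = 0,...,6. Row orthogonality: sum_m chi_k(m) conj(chi_l(m)) = 7 * [k = l].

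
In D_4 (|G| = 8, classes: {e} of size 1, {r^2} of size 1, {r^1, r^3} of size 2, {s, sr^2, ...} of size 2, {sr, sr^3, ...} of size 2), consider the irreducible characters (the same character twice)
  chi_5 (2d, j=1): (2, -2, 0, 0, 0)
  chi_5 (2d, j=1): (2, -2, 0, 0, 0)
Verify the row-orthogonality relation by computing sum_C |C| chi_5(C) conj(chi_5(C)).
Sum = 8 = |G| = 8; so <chi_5, chi_5> = 1 (norm-1 confirms irreducibility).

Derivation: Compute term by term over conjugacy classes (|C| * chi_5(C) * conj(chi_5(C))):
  1*(2)*conj(2) + 1*(-2)*conj(-2) + 2*(0)*conj(0) + 2*(0)*conj(0) + 2*(0)*conj(0)
  = (4) + (4) + (0) + (0) + (0)
  = 8.
Dividing by |G| = 8 gives 8/8 = 1, matching the row-orthogonality relation <chi_5, chi_5> = [chi_5 = chi_5].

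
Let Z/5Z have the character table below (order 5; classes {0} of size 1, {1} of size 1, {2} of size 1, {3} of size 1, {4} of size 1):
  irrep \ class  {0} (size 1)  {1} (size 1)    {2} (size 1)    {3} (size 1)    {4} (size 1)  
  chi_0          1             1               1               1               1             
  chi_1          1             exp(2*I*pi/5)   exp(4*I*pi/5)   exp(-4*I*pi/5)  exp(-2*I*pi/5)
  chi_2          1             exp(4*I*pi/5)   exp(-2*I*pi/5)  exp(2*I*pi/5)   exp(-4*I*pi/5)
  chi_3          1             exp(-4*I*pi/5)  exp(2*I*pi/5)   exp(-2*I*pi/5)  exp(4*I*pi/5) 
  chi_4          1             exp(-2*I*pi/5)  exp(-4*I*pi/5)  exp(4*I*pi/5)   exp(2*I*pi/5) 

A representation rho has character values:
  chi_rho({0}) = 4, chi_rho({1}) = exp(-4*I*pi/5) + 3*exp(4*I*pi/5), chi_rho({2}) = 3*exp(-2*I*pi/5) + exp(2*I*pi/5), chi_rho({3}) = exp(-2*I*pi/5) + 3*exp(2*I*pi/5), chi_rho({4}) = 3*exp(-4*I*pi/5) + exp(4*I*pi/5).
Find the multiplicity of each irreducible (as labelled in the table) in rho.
Multiplicities: chi_0: 0, chi_1: 0, chi_2: 3, chi_3: 1, chi_4: 0.

Why: Use <chi_rho, chi> = (1/|G|) sum_C |C| * chi_rho(C) * conj(chi(C)) with |G| = 5 for each irreducible chi in the table:
  <chi_rho, chi_0> = (1/5)[1*(4)*conj(1) + 1*(exp(-4*I*pi/5) + 3*exp(4*I*pi/5))*conj(1) + 1*(3*exp(-2*I*pi/5) + exp(2*I*pi/5))*conj(1) + 1*(exp(-2*I*pi/5) + 3*exp(2*I*pi/5))*conj(1) + 1*(3*exp(-4*I*pi/5) + exp(4*I*pi/5))*conj(1)]
      = (1/5)[(4) + (exp(-4*I*pi/5) + 3*exp(4*I*pi/5)) + (3*exp(-2*I*pi/5) + exp(2*I*pi/5)) + (exp(-2*I*pi/5) + 3*exp(2*I*pi/5)) + (3*exp(-4*I*pi/5) + exp(4*I*pi/5))] = 0/5 = 0
  <chi_rho, chi_1> = (1/5)[1*(4)*conj(1) + 1*(exp(-4*I*pi/5) + 3*exp(4*I*pi/5))*conj(exp(2*I*pi/5)) + 1*(3*exp(-2*I*pi/5) + exp(2*I*pi/5))*conj(exp(4*I*pi/5)) + 1*(exp(-2*I*pi/5) + 3*exp(2*I*pi/5))*conj(exp(-4*I*pi/5)) + 1*(3*exp(-4*I*pi/5) + exp(4*I*pi/5))*conj(exp(-2*I*pi/5))]
      = (1/5)[(4) + (exp(4*I*pi/5) + 3*exp(2*I*pi/5)) + (exp(-2*I*pi/5) + 3*exp(4*I*pi/5)) + (3*exp(-4*I*pi/5) + exp(2*I*pi/5)) + (3*exp(-2*I*pi/5) + exp(-4*I*pi/5))] = 0/5 = 0
  <chi_rho, chi_2> = (1/5)[1*(4)*conj(1) + 1*(exp(-4*I*pi/5) + 3*exp(4*I*pi/5))*conj(exp(4*I*pi/5)) + 1*(3*exp(-2*I*pi/5) + exp(2*I*pi/5))*conj(exp(-2*I*pi/5)) + 1*(exp(-2*I*pi/5) + 3*exp(2*I*pi/5))*conj(exp(2*I*pi/5)) + 1*(3*exp(-4*I*pi/5) + exp(4*I*pi/5))*conj(exp(-4*I*pi/5))]
      = (1/5)[(4) + (3 + exp(2*I*pi/5)) + (3 + exp(4*I*pi/5)) + (3 + exp(-4*I*pi/5)) + (3 + exp(-2*I*pi/5))] = 15/5 = 3
  <chi_rho, chi_3> = (1/5)[1*(4)*conj(1) + 1*(exp(-4*I*pi/5) + 3*exp(4*I*pi/5))*conj(exp(-4*I*pi/5)) + 1*(3*exp(-2*I*pi/5) + exp(2*I*pi/5))*conj(exp(2*I*pi/5)) + 1*(exp(-2*I*pi/5) + 3*exp(2*I*pi/5))*conj(exp(-2*I*pi/5)) + 1*(3*exp(-4*I*pi/5) + exp(4*I*pi/5))*conj(exp(4*I*pi/5))]
      = (1/5)[(4) + (1 + 3*exp(-2*I*pi/5)) + (1 + 3*exp(-4*I*pi/5)) + (1 + 3*exp(4*I*pi/5)) + (1 + 3*exp(2*I*pi/5))] = 5/5 = 1
  <chi_rho, chi_4> = (1/5)[1*(4)*conj(1) + 1*(exp(-4*I*pi/5) + 3*exp(4*I*pi/5))*conj(exp(-2*I*pi/5)) + 1*(3*exp(-2*I*pi/5) + exp(2*I*pi/5))*conj(exp(-4*I*pi/5)) + 1*(exp(-2*I*pi/5) + 3*exp(2*I*pi/5))*conj(exp(4*I*pi/5)) + 1*(3*exp(-4*I*pi/5) + exp(4*I*pi/5))*conj(exp(2*I*pi/5))]
      = (1/5)[(4) + (3*exp(-4*I*pi/5) + exp(-2*I*pi/5)) + (exp(-4*I*pi/5) + 3*exp(2*I*pi/5)) + (3*exp(-2*I*pi/5) + exp(4*I*pi/5)) + (exp(2*I*pi/5) + 3*exp(4*I*pi/5))] = 0/5 = 0
(Exp terms are combined using exp(i*s)*conj(exp(i*t)) = exp(i*(s-t)), and sums of them are collapsed using the identity that for every m > 1 the m distinct m-th roots of unity sum to 0, e.g. 1 + exp(2*I*pi/3) + exp(-2*I*pi/3) = 0.)
Dimension check: dim(rho) = sum (mult * dim) = 0*1 + 0*1 + 3*1 + 1*1 + 0*1 = 4 = chi_rho(e) = 4.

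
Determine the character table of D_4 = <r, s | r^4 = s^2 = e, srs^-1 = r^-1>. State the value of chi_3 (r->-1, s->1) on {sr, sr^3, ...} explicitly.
Conjugacy classes: {e} of size 1, {r^2} of size 1, {r^1, r^3} of size 2, {s, sr^2, ...} of size 2, {sr, sr^3, ...} of size 2.
Character table:
  irrep \ class              {e} (size 1)  {r^2} (size 1)  {r^1, r^3} (size 2)  {s, sr^2, ...} (size 2)  {sr, sr^3, ...} (size 2)
  chi_1 (triv)               1             1               1                    1                        1                       
  chi_2 (sign: r->1, s->-1)  1             1               1                    -1                       -1                      
  chi_3 (r->-1, s->1)        1             1               -1                   1                        -1                      
  chi_4 (r->-1, s->-1)       1             1               -1                   -1                       1                       
  chi_5 (2d, j=1)            2             -2              0                    0                        0                       

Spot check: chi_3 (r->-1, s->1) on {sr, sr^3, ...} = -1.

Proof sketch: D_4 has order 2*4 = 8 with 5 conjugacy classes, hence 5 irreducibles. Sum of squared dims 1 + 1 + 1 + 1 + 4 = 8 = |G|. Linear characters come from the abelianisation; the 2-dimensional irreps have character r^k -> 2*cos(2*pi*j*k/4), reflections -> 0.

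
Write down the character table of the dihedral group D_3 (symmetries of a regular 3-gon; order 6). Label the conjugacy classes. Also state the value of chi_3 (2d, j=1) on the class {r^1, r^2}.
Conjugacy classes: {e} of size 1, {r^1, r^2} of size 2, {s, sr, ..., sr^2} of size 3.
Character table:
  irrep \ class              {e} (size 1)  {r^1, r^2} (size 2)  {s, sr, ..., sr^2} (size 3)
  chi_1 (triv)               1             1                    1                          
  chi_2 (sign: r->1, s->-1)  1             1                    -1                         
  chi_3 (2d, j=1)            2             -1                   0                          

Spot check: chi_3 (2d, j=1) on {r^1, r^2} = -1.

Explanation: D_3 has order 2*3 = 6 with 3 conjugacy classes, hence 3 irreducibles. Sum of squared dims 1 + 1 + 4 = 6 = |G|. Linear characters come from the abelianisation; the 2-dimensional irreps have character r^k -> 2*cos(2*pi*j*k/3), reflections -> 0.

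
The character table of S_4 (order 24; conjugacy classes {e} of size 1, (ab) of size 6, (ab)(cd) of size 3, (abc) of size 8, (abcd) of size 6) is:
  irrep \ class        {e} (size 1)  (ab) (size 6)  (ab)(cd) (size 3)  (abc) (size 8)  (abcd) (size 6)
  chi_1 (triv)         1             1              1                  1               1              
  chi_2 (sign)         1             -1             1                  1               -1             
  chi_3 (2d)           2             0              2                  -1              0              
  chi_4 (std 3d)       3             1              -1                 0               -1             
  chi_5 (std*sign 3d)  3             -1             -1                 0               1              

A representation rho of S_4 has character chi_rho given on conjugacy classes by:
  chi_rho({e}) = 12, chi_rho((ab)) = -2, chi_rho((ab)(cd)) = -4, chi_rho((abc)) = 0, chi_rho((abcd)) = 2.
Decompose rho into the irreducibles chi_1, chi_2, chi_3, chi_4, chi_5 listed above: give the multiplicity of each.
Multiplicities: chi_1: 0, chi_2: 0, chi_3: 0, chi_4: 1, chi_5: 3.

Derivation: Use <chi_rho, chi> = (1/|G|) sum_C |C| * chi_rho(C) * conj(chi(C)) with |G| = 24 for each irreducible chi in the table:
  <chi_rho, chi_1> = (1/24)[1*(12)*conj(1) + 6*(-2)*conj(1) + 3*(-4)*conj(1) + 8*(0)*conj(1) + 6*(2)*conj(1)]
      = (1/24)[(12) + (-12) + (-12) + (0) + (12)] = 0/24 = 0
  <chi_rho, chi_2> = (1/24)[1*(12)*conj(1) + 6*(-2)*conj(-1) + 3*(-4)*conj(1) + 8*(0)*conj(1) + 6*(2)*conj(-1)]
      = (1/24)[(12) + (12) + (-12) + (0) + (-12)] = 0/24 = 0
  <chi_rho, chi_3> = (1/24)[1*(12)*conj(2) + 6*(-2)*conj(0) + 3*(-4)*conj(2) + 8*(0)*conj(-1) + 6*(2)*conj(0)]
      = (1/24)[(24) + (0) + (-24) + (0) + (0)] = 0/24 = 0
  <chi_rho, chi_4> = (1/24)[1*(12)*conj(3) + 6*(-2)*conj(1) + 3*(-4)*conj(-1) + 8*(0)*conj(0) + 6*(2)*conj(-1)]
      = (1/24)[(36) + (-12) + (12) + (0) + (-12)] = 24/24 = 1
  <chi_rho, chi_5> = (1/24)[1*(12)*conj(3) + 6*(-2)*conj(-1) + 3*(-4)*conj(-1) + 8*(0)*conj(0) + 6*(2)*conj(1)]
      = (1/24)[(36) + (12) + (12) + (0) + (12)] = 72/24 = 3
Dimension check: dim(rho) = sum (mult * dim) = 0*1 + 0*1 + 0*2 + 1*3 + 3*3 = 12 = chi_rho(e) = 12.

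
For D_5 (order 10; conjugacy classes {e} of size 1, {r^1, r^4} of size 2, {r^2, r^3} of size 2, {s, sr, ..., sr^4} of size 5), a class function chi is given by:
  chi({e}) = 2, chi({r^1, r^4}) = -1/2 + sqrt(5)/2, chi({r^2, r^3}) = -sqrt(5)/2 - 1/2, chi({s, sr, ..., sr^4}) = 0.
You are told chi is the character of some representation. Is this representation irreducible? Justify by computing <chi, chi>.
Irreducible: <chi, chi> = 1.

Proof sketch: <chi, chi> = (1/|G|) sum_C |C| * |chi(C)|^2 = (1/10)[1*|2|^2 + 2*|-1/2 + sqrt(5)/2|^2 + 2*|-sqrt(5)/2 - 1/2|^2 + 5*|0|^2]
  = (1/10)[(4) + (3 - sqrt(5)) + (sqrt(5) + 3) + (0)] = 10/10 = 1.
A character is irreducible iff <chi, chi> = 1, so this representation is irreducible.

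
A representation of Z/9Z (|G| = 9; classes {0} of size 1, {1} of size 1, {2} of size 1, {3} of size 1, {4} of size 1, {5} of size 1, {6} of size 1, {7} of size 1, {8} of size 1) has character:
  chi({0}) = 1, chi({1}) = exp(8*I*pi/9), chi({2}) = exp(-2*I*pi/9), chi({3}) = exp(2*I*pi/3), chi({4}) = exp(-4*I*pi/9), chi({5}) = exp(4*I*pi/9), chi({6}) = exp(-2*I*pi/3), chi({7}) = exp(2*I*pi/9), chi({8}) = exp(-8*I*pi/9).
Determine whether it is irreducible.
Irreducible: <chi, chi> = 1.

Why: <chi, chi> = (1/|G|) sum_C |C| * |chi(C)|^2 = (1/9)[1*|1|^2 + 1*|exp(8*I*pi/9)|^2 + 1*|exp(-2*I*pi/9)|^2 + 1*|exp(2*I*pi/3)|^2 + 1*|exp(-4*I*pi/9)|^2 + 1*|exp(4*I*pi/9)|^2 + 1*|exp(-2*I*pi/3)|^2 + 1*|exp(2*I*pi/9)|^2 + 1*|exp(-8*I*pi/9)|^2]
  = (1/9)[(1) + (1) + (1) + (1) + (1) + (1) + (1) + (1) + (1)] = 9/9 = 1.
(Exp terms are combined using exp(i*s)*conj(exp(i*t)) = exp(i*(s-t)), and sums of them are collapsed using the identity that for every m > 1 the m distinct m-th roots of unity sum to 0, e.g. 1 + exp(2*I*pi/3) + exp(-2*I*pi/3) = 0.)
A character is irreducible iff <chi, chi> = 1, so this representation is irreducible.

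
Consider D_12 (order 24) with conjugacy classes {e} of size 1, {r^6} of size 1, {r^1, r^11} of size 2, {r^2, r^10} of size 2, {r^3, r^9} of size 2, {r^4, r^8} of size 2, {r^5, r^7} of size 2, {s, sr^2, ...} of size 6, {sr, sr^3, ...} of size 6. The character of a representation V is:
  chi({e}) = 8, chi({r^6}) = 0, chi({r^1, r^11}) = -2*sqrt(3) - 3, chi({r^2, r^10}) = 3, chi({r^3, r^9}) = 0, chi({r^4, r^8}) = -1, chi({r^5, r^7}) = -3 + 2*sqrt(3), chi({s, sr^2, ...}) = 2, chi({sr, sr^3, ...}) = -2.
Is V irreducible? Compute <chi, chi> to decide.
Not irreducible (reducible): <chi, chi> = 9 > 1.

Justification: <chi, chi> = (1/|G|) sum_C |C| * |chi(C)|^2 = (1/24)[1*|8|^2 + 1*|0|^2 + 2*|-2*sqrt(3) - 3|^2 + 2*|3|^2 + 2*|0|^2 + 2*|-1|^2 + 2*|-3 + 2*sqrt(3)|^2 + 6*|2|^2 + 6*|-2|^2]
  = (1/24)[(64) + (0) + (24*sqrt(3) + 42) + (18) + (0) + (2) + (42 - 24*sqrt(3)) + (24) + (24)] = 216/24 = 9.
A character is irreducible iff <chi, chi> = 1, so this representation is reducible.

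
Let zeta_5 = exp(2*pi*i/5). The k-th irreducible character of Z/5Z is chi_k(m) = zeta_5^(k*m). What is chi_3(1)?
chi_3(1) = zeta_5^3 = exp(-4*I*pi/5)

Argument: chi_3(1) = zeta_5^(3*1) = zeta_5^3. Since zeta_5^5 = 1, this equals zeta_5^3 = exp(2*pi*i*3/5) = exp(-4*I*pi/5).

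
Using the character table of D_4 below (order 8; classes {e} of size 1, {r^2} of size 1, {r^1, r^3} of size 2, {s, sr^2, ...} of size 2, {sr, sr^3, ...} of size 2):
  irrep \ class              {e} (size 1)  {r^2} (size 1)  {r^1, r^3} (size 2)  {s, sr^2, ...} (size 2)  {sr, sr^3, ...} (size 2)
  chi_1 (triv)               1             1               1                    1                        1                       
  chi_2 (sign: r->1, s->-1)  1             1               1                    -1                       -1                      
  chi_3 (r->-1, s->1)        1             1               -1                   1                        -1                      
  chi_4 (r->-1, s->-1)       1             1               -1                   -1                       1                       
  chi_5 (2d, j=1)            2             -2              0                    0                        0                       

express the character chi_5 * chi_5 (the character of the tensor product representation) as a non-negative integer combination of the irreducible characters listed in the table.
chi_5 tensor chi_5 = chi_1 + chi_2 + chi_3 + chi_4 (all other irreducibles have multiplicity 0).

Proof sketch: The character of a tensor product is the pointwise product (chi_5 * chi_5)(C) = chi_5(C) * chi_5(C):
  {e}: (2)*(2), {r^2}: (-2)*(-2), {r^1, r^3}: (0)*(0), {s, sr^2, ...}: (0)*(0), {sr, sr^3, ...}: (0)*(0)
so (chi_5 * chi_5) takes values
  {e} -> 4, {r^2} -> 4, {r^1, r^3} -> 0, {s, sr^2, ...} -> 0, {sr, sr^3, ...} -> 0.
Now take the inner product of this character with each irreducible chi from the table, <chi_5*chi_5, chi> = (1/8) sum_C |C| (chi_5*chi_5)(C) conj(chi(C)):
  <chi_5*chi_5, chi_1> = (1/8)[1*(4)*conj(1) + 1*(4)*conj(1) + 2*(0)*conj(1) + 2*(0)*conj(1) + 2*(0)*conj(1)]
      = (1/8)[(4) + (4) + (0) + (0) + (0)] = 8/8 = 1
  <chi_5*chi_5, chi_2> = (1/8)[1*(4)*conj(1) + 1*(4)*conj(1) + 2*(0)*conj(1) + 2*(0)*conj(-1) + 2*(0)*conj(-1)]
      = (1/8)[(4) + (4) + (0) + (0) + (0)] = 8/8 = 1
  <chi_5*chi_5, chi_3> = (1/8)[1*(4)*conj(1) + 1*(4)*conj(1) + 2*(0)*conj(-1) + 2*(0)*conj(1) + 2*(0)*conj(-1)]
      = (1/8)[(4) + (4) + (0) + (0) + (0)] = 8/8 = 1
  <chi_5*chi_5, chi_4> = (1/8)[1*(4)*conj(1) + 1*(4)*conj(1) + 2*(0)*conj(-1) + 2*(0)*conj(-1) + 2*(0)*conj(1)]
      = (1/8)[(4) + (4) + (0) + (0) + (0)] = 8/8 = 1
  <chi_5*chi_5, chi_5> = (1/8)[1*(4)*conj(2) + 1*(4)*conj(-2) + 2*(0)*conj(0) + 2*(0)*conj(0) + 2*(0)*conj(0)]
      = (1/8)[(8) + (-8) + (0) + (0) + (0)] = 0/8 = 0
Hence the multiplicities are chi_1: 1, chi_2: 1, chi_3: 1, chi_4: 1. Dimension check: dim(chi_5)*dim(chi_5) = 2*2 = 4 and sum (mult * dim) = 1*1 + 1*1 + 1*1 + 1*1 = 4.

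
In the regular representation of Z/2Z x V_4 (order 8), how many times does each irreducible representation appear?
Each irreducible V_i of dimension d_i appears with multiplicity d_i, i.e. rho_reg = (direct sum over all irreducibles V_i) d_i V_i. The irreducible dimensions for Z/2Z x V_4 are 1, 1, 1, 1, 1, 1, 1, 1: 8 irreducibles of dimension 1, each with multiplicity 1. Total dimension 8*1*1 = 8 = |G|.

Explanation: General theorem: in the regular representation of a finite group G, each irreducible appears with multiplicity equal to its dimension. Check: dim(rho_reg) = sum d_i^2 = 1 + 1 + 1 + 1 + 1 + 1 + 1 + 1 = 8 = |G|.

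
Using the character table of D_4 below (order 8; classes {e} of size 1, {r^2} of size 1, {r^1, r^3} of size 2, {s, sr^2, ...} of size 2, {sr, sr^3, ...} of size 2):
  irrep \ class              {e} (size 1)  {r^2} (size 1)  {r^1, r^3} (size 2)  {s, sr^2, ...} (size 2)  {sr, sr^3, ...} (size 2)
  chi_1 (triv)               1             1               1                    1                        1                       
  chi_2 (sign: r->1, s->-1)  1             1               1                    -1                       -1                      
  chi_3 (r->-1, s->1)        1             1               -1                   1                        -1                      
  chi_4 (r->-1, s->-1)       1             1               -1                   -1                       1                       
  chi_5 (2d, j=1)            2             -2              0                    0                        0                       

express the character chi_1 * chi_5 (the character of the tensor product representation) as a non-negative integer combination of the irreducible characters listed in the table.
chi_1 tensor chi_5 = chi_5 (all other irreducibles have multiplicity 0).

Reasoning: The character of a tensor product is the pointwise product (chi_1 * chi_5)(C) = chi_1(C) * chi_5(C):
  {e}: (1)*(2), {r^2}: (1)*(-2), {r^1, r^3}: (1)*(0), {s, sr^2, ...}: (1)*(0), {sr, sr^3, ...}: (1)*(0)
so (chi_1 * chi_5) takes values
  {e} -> 2, {r^2} -> -2, {r^1, r^3} -> 0, {s, sr^2, ...} -> 0, {sr, sr^3, ...} -> 0.
Now take the inner product of this character with each irreducible chi from the table, <chi_1*chi_5, chi> = (1/8) sum_C |C| (chi_1*chi_5)(C) conj(chi(C)):
  <chi_1*chi_5, chi_1> = (1/8)[1*(2)*conj(1) + 1*(-2)*conj(1) + 2*(0)*conj(1) + 2*(0)*conj(1) + 2*(0)*conj(1)]
      = (1/8)[(2) + (-2) + (0) + (0) + (0)] = 0/8 = 0
  <chi_1*chi_5, chi_2> = (1/8)[1*(2)*conj(1) + 1*(-2)*conj(1) + 2*(0)*conj(1) + 2*(0)*conj(-1) + 2*(0)*conj(-1)]
      = (1/8)[(2) + (-2) + (0) + (0) + (0)] = 0/8 = 0
  <chi_1*chi_5, chi_3> = (1/8)[1*(2)*conj(1) + 1*(-2)*conj(1) + 2*(0)*conj(-1) + 2*(0)*conj(1) + 2*(0)*conj(-1)]
      = (1/8)[(2) + (-2) + (0) + (0) + (0)] = 0/8 = 0
  <chi_1*chi_5, chi_4> = (1/8)[1*(2)*conj(1) + 1*(-2)*conj(1) + 2*(0)*conj(-1) + 2*(0)*conj(-1) + 2*(0)*conj(1)]
      = (1/8)[(2) + (-2) + (0) + (0) + (0)] = 0/8 = 0
  <chi_1*chi_5, chi_5> = (1/8)[1*(2)*conj(2) + 1*(-2)*conj(-2) + 2*(0)*conj(0) + 2*(0)*conj(0) + 2*(0)*conj(0)]
      = (1/8)[(4) + (4) + (0) + (0) + (0)] = 8/8 = 1
Hence the multiplicities are chi_5: 1. Dimension check: dim(chi_1)*dim(chi_5) = 1*2 = 2 and sum (mult * dim) = 1*2 = 2.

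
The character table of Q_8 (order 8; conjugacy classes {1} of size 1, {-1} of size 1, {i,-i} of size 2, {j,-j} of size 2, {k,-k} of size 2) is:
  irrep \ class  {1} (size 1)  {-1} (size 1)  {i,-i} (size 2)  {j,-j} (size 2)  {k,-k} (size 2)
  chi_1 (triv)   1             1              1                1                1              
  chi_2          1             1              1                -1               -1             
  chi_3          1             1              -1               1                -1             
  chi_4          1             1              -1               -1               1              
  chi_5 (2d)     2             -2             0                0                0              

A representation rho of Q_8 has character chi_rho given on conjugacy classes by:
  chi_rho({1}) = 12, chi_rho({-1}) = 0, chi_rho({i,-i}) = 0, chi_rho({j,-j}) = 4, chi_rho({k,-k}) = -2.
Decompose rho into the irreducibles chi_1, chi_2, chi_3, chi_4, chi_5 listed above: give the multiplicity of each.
Multiplicities: chi_1: 2, chi_2: 1, chi_3: 3, chi_4: 0, chi_5: 3.

Working: Use <chi_rho, chi> = (1/|G|) sum_C |C| * chi_rho(C) * conj(chi(C)) with |G| = 8 for each irreducible chi in the table:
  <chi_rho, chi_1> = (1/8)[1*(12)*conj(1) + 1*(0)*conj(1) + 2*(0)*conj(1) + 2*(4)*conj(1) + 2*(-2)*conj(1)]
      = (1/8)[(12) + (0) + (0) + (8) + (-4)] = 16/8 = 2
  <chi_rho, chi_2> = (1/8)[1*(12)*conj(1) + 1*(0)*conj(1) + 2*(0)*conj(1) + 2*(4)*conj(-1) + 2*(-2)*conj(-1)]
      = (1/8)[(12) + (0) + (0) + (-8) + (4)] = 8/8 = 1
  <chi_rho, chi_3> = (1/8)[1*(12)*conj(1) + 1*(0)*conj(1) + 2*(0)*conj(-1) + 2*(4)*conj(1) + 2*(-2)*conj(-1)]
      = (1/8)[(12) + (0) + (0) + (8) + (4)] = 24/8 = 3
  <chi_rho, chi_4> = (1/8)[1*(12)*conj(1) + 1*(0)*conj(1) + 2*(0)*conj(-1) + 2*(4)*conj(-1) + 2*(-2)*conj(1)]
      = (1/8)[(12) + (0) + (0) + (-8) + (-4)] = 0/8 = 0
  <chi_rho, chi_5> = (1/8)[1*(12)*conj(2) + 1*(0)*conj(-2) + 2*(0)*conj(0) + 2*(4)*conj(0) + 2*(-2)*conj(0)]
      = (1/8)[(24) + (0) + (0) + (0) + (0)] = 24/8 = 3
Dimension check: dim(rho) = sum (mult * dim) = 2*1 + 1*1 + 3*1 + 0*1 + 3*2 = 12 = chi_rho(e) = 12.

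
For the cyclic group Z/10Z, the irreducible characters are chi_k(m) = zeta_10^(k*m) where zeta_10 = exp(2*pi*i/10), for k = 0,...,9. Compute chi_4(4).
chi_4(4) = zeta_10^16 = exp(-4*I*pi/5)

Why: chi_4(4) = zeta_10^(4*4) = zeta_10^16. Since zeta_10^10 = 1, this equals zeta_10^6 = exp(2*pi*i*6/10) = exp(-4*I*pi/5).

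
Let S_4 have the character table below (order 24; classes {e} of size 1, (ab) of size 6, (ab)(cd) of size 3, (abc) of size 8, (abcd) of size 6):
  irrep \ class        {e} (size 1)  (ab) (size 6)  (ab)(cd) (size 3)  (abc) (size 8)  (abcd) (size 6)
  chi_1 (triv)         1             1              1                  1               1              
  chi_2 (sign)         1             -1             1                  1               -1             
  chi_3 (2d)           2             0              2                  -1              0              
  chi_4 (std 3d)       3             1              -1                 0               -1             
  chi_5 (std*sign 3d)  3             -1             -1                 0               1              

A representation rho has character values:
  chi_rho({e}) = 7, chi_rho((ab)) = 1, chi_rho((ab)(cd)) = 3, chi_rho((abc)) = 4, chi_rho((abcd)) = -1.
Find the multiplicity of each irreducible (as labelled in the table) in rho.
Multiplicities: chi_1: 2, chi_2: 2, chi_3: 0, chi_4: 1, chi_5: 0.

Reasoning: Use <chi_rho, chi> = (1/|G|) sum_C |C| * chi_rho(C) * conj(chi(C)) with |G| = 24 for each irreducible chi in the table:
  <chi_rho, chi_1> = (1/24)[1*(7)*conj(1) + 6*(1)*conj(1) + 3*(3)*conj(1) + 8*(4)*conj(1) + 6*(-1)*conj(1)]
      = (1/24)[(7) + (6) + (9) + (32) + (-6)] = 48/24 = 2
  <chi_rho, chi_2> = (1/24)[1*(7)*conj(1) + 6*(1)*conj(-1) + 3*(3)*conj(1) + 8*(4)*conj(1) + 6*(-1)*conj(-1)]
      = (1/24)[(7) + (-6) + (9) + (32) + (6)] = 48/24 = 2
  <chi_rho, chi_3> = (1/24)[1*(7)*conj(2) + 6*(1)*conj(0) + 3*(3)*conj(2) + 8*(4)*conj(-1) + 6*(-1)*conj(0)]
      = (1/24)[(14) + (0) + (18) + (-32) + (0)] = 0/24 = 0
  <chi_rho, chi_4> = (1/24)[1*(7)*conj(3) + 6*(1)*conj(1) + 3*(3)*conj(-1) + 8*(4)*conj(0) + 6*(-1)*conj(-1)]
      = (1/24)[(21) + (6) + (-9) + (0) + (6)] = 24/24 = 1
  <chi_rho, chi_5> = (1/24)[1*(7)*conj(3) + 6*(1)*conj(-1) + 3*(3)*conj(-1) + 8*(4)*conj(0) + 6*(-1)*conj(1)]
      = (1/24)[(21) + (-6) + (-9) + (0) + (-6)] = 0/24 = 0
Dimension check: dim(rho) = sum (mult * dim) = 2*1 + 2*1 + 0*2 + 1*3 + 0*3 = 7 = chi_rho(e) = 7.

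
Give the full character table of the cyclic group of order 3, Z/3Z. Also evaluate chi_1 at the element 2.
Character table of Z/3Z (irreps indexed chi_0,...,chi_2 with chi_k(m) = zeta_3^(k*m), zeta_3 = exp(2*pi*i/3)):
  irrep \ class  {0} (size 1)  {1} (size 1)    {2} (size 1)  
  chi_0          1             1               1             
  chi_1          1             exp(2*I*pi/3)   exp(-2*I*pi/3)
  chi_2          1             exp(-2*I*pi/3)  exp(2*I*pi/3) 

Spot check: chi_1(2) = zeta_3^(1*2) = zeta_3^2 = exp(-2*I*pi/3).

Derivation: Z/3Z is abelian, so all 3 irreducible complex representations are 1-dimensional. They are given by chi_k(m) = zeta_3^(k*m) for k = 0,...,2. Row orthogonality: sum_m chi_k(m) conj(chi_l(m)) = 3 * [k = l].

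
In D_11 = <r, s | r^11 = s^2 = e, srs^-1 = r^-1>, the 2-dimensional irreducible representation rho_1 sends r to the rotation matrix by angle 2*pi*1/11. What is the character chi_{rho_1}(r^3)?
chi_{rho_1}(r^3) = 2*cos(2*pi*1*3/11) = -2*cos(5*pi/11)

Explanation: rho_1(r^3) is rotation by angle 2*pi*1*3/11, whose trace is 2*cos(2*pi*1*3/11) = -2*cos(5*pi/11).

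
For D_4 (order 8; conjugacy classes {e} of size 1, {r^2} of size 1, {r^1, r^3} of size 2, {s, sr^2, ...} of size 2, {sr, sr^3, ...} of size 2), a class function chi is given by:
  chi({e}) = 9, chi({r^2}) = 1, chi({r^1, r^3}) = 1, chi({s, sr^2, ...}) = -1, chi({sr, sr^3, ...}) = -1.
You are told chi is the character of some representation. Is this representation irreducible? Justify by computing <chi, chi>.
Not irreducible (reducible): <chi, chi> = 11 > 1.

<chi, chi> = (1/|G|) sum_C |C| * |chi(C)|^2 = (1/8)[1*|9|^2 + 1*|1|^2 + 2*|1|^2 + 2*|-1|^2 + 2*|-1|^2]
  = (1/8)[(81) + (1) + (2) + (2) + (2)] = 88/8 = 11.
A character is irreducible iff <chi, chi> = 1, so this representation is reducible.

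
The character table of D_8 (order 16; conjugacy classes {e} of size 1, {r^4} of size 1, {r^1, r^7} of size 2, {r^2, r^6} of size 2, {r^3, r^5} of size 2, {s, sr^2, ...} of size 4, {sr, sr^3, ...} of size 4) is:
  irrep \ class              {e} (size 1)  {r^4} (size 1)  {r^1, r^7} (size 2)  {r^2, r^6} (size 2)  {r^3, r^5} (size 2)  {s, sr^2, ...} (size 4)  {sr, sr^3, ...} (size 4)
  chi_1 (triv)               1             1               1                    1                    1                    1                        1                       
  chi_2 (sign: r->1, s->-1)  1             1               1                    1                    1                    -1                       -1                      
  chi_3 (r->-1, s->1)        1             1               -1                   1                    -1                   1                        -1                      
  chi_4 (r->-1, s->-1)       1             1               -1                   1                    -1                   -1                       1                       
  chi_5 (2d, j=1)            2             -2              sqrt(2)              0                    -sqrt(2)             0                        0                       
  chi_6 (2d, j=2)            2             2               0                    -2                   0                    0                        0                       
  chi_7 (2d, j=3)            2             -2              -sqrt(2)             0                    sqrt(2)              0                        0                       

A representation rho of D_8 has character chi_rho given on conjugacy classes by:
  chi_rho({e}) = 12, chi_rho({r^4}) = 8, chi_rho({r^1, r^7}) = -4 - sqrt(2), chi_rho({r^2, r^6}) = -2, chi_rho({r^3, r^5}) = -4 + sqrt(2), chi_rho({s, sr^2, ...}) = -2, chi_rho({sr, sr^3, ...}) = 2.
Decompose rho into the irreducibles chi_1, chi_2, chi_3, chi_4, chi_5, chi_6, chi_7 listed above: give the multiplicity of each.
Multiplicities: chi_1: 0, chi_2: 0, chi_3: 1, chi_4: 3, chi_5: 0, chi_6: 3, chi_7: 1.

Justification: Use <chi_rho, chi> = (1/|G|) sum_C |C| * chi_rho(C) * conj(chi(C)) with |G| = 16 for each irreducible chi in the table:
  <chi_rho, chi_1> = (1/16)[1*(12)*conj(1) + 1*(8)*conj(1) + 2*(-4 - sqrt(2))*conj(1) + 2*(-2)*conj(1) + 2*(-4 + sqrt(2))*conj(1) + 4*(-2)*conj(1) + 4*(2)*conj(1)]
      = (1/16)[(12) + (8) + (-8 - 2*sqrt(2)) + (-4) + (-8 + 2*sqrt(2)) + (-8) + (8)] = 0/16 = 0
  <chi_rho, chi_2> = (1/16)[1*(12)*conj(1) + 1*(8)*conj(1) + 2*(-4 - sqrt(2))*conj(1) + 2*(-2)*conj(1) + 2*(-4 + sqrt(2))*conj(1) + 4*(-2)*conj(-1) + 4*(2)*conj(-1)]
      = (1/16)[(12) + (8) + (-8 - 2*sqrt(2)) + (-4) + (-8 + 2*sqrt(2)) + (8) + (-8)] = 0/16 = 0
  <chi_rho, chi_3> = (1/16)[1*(12)*conj(1) + 1*(8)*conj(1) + 2*(-4 - sqrt(2))*conj(-1) + 2*(-2)*conj(1) + 2*(-4 + sqrt(2))*conj(-1) + 4*(-2)*conj(1) + 4*(2)*conj(-1)]
      = (1/16)[(12) + (8) + (2*sqrt(2) + 8) + (-4) + (8 - 2*sqrt(2)) + (-8) + (-8)] = 16/16 = 1
  <chi_rho, chi_4> = (1/16)[1*(12)*conj(1) + 1*(8)*conj(1) + 2*(-4 - sqrt(2))*conj(-1) + 2*(-2)*conj(1) + 2*(-4 + sqrt(2))*conj(-1) + 4*(-2)*conj(-1) + 4*(2)*conj(1)]
      = (1/16)[(12) + (8) + (2*sqrt(2) + 8) + (-4) + (8 - 2*sqrt(2)) + (8) + (8)] = 48/16 = 3
  <chi_rho, chi_5> = (1/16)[1*(12)*conj(2) + 1*(8)*conj(-2) + 2*(-4 - sqrt(2))*conj(sqrt(2)) + 2*(-2)*conj(0) + 2*(-4 + sqrt(2))*conj(-sqrt(2)) + 4*(-2)*conj(0) + 4*(2)*conj(0)]
      = (1/16)[(24) + (-16) + (-8*sqrt(2) - 4) + (0) + (-4 + 8*sqrt(2)) + (0) + (0)] = 0/16 = 0
  <chi_rho, chi_6> = (1/16)[1*(12)*conj(2) + 1*(8)*conj(2) + 2*(-4 - sqrt(2))*conj(0) + 2*(-2)*conj(-2) + 2*(-4 + sqrt(2))*conj(0) + 4*(-2)*conj(0) + 4*(2)*conj(0)]
      = (1/16)[(24) + (16) + (0) + (8) + (0) + (0) + (0)] = 48/16 = 3
  <chi_rho, chi_7> = (1/16)[1*(12)*conj(2) + 1*(8)*conj(-2) + 2*(-4 - sqrt(2))*conj(-sqrt(2)) + 2*(-2)*conj(0) + 2*(-4 + sqrt(2))*conj(sqrt(2)) + 4*(-2)*conj(0) + 4*(2)*conj(0)]
      = (1/16)[(24) + (-16) + (4 + 8*sqrt(2)) + (0) + (4 - 8*sqrt(2)) + (0) + (0)] = 16/16 = 1
Dimension check: dim(rho) = sum (mult * dim) = 0*1 + 0*1 + 1*1 + 3*1 + 0*2 + 3*2 + 1*2 = 12 = chi_rho(e) = 12.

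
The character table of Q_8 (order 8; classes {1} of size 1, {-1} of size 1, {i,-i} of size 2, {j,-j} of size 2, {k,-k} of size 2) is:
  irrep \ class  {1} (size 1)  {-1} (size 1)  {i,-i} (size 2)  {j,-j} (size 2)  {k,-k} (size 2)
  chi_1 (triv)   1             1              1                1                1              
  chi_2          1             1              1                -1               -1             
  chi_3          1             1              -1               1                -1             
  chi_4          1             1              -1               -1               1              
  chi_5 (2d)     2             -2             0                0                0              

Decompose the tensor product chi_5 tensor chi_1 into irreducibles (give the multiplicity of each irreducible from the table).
chi_5 tensor chi_1 = chi_5 (all other irreducibles have multiplicity 0).

Details: The character of a tensor product is the pointwise product (chi_5 * chi_1)(C) = chi_5(C) * chi_1(C):
  {1}: (2)*(1), {-1}: (-2)*(1), {i,-i}: (0)*(1), {j,-j}: (0)*(1), {k,-k}: (0)*(1)
so (chi_5 * chi_1) takes values
  {1} -> 2, {-1} -> -2, {i,-i} -> 0, {j,-j} -> 0, {k,-k} -> 0.
Now take the inner product of this character with each irreducible chi from the table, <chi_5*chi_1, chi> = (1/8) sum_C |C| (chi_5*chi_1)(C) conj(chi(C)):
  <chi_5*chi_1, chi_1> = (1/8)[1*(2)*conj(1) + 1*(-2)*conj(1) + 2*(0)*conj(1) + 2*(0)*conj(1) + 2*(0)*conj(1)]
      = (1/8)[(2) + (-2) + (0) + (0) + (0)] = 0/8 = 0
  <chi_5*chi_1, chi_2> = (1/8)[1*(2)*conj(1) + 1*(-2)*conj(1) + 2*(0)*conj(1) + 2*(0)*conj(-1) + 2*(0)*conj(-1)]
      = (1/8)[(2) + (-2) + (0) + (0) + (0)] = 0/8 = 0
  <chi_5*chi_1, chi_3> = (1/8)[1*(2)*conj(1) + 1*(-2)*conj(1) + 2*(0)*conj(-1) + 2*(0)*conj(1) + 2*(0)*conj(-1)]
      = (1/8)[(2) + (-2) + (0) + (0) + (0)] = 0/8 = 0
  <chi_5*chi_1, chi_4> = (1/8)[1*(2)*conj(1) + 1*(-2)*conj(1) + 2*(0)*conj(-1) + 2*(0)*conj(-1) + 2*(0)*conj(1)]
      = (1/8)[(2) + (-2) + (0) + (0) + (0)] = 0/8 = 0
  <chi_5*chi_1, chi_5> = (1/8)[1*(2)*conj(2) + 1*(-2)*conj(-2) + 2*(0)*conj(0) + 2*(0)*conj(0) + 2*(0)*conj(0)]
      = (1/8)[(4) + (4) + (0) + (0) + (0)] = 8/8 = 1
Hence the multiplicities are chi_5: 1. Dimension check: dim(chi_5)*dim(chi_1) = 2*1 = 2 and sum (mult * dim) = 1*2 = 2.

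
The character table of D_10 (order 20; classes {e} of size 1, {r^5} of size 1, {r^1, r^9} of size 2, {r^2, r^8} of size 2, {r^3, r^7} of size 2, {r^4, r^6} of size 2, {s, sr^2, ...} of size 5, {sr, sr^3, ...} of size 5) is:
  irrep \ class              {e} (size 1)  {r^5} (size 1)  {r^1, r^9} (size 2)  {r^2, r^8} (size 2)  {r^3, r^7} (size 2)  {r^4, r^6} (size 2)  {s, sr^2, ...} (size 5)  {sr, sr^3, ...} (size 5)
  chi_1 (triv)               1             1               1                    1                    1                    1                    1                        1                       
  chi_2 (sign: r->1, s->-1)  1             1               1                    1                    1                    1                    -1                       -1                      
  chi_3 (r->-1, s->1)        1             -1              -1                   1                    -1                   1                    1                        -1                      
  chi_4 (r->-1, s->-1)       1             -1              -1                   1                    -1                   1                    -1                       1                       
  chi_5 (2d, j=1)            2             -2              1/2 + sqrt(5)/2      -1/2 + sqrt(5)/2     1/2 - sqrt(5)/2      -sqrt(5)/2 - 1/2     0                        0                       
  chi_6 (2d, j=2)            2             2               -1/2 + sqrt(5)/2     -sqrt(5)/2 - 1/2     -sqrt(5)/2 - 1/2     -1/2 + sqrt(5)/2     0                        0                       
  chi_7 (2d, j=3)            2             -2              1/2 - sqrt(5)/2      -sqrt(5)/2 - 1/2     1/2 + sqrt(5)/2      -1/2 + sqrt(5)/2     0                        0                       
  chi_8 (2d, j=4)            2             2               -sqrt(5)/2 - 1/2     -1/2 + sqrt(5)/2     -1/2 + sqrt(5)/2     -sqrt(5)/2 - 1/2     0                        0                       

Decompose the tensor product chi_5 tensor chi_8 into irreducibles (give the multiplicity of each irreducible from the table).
chi_5 tensor chi_8 = chi_3 + chi_4 + chi_7 (all other irreducibles have multiplicity 0).

Proof sketch: The character of a tensor product is the pointwise product (chi_5 * chi_8)(C) = chi_5(C) * chi_8(C):
  {e}: (2)*(2), {r^5}: (-2)*(2), {r^1, r^9}: (1/2 + sqrt(5)/2)*(-sqrt(5)/2 - 1/2), {r^2, r^8}: (-1/2 + sqrt(5)/2)*(-1/2 + sqrt(5)/2), {r^3, r^7}: (1/2 - sqrt(5)/2)*(-1/2 + sqrt(5)/2), {r^4, r^6}: (-sqrt(5)/2 - 1/2)*(-sqrt(5)/2 - 1/2), {s, sr^2, ...}: (0)*(0), {sr, sr^3, ...}: (0)*(0)
so (chi_5 * chi_8) takes values
  {e} -> 4, {r^5} -> -4, {r^1, r^9} -> -3/2 - sqrt(5)/2, {r^2, r^8} -> 3/2 - sqrt(5)/2, {r^3, r^7} -> -3/2 + sqrt(5)/2, {r^4, r^6} -> sqrt(5)/2 + 3/2, {s, sr^2, ...} -> 0, {sr, sr^3, ...} -> 0.
Now take the inner product of this character with each irreducible chi from the table, <chi_5*chi_8, chi> = (1/20) sum_C |C| (chi_5*chi_8)(C) conj(chi(C)):
  <chi_5*chi_8, chi_1> = (1/20)[1*(4)*conj(1) + 1*(-4)*conj(1) + 2*(-3/2 - sqrt(5)/2)*conj(1) + 2*(3/2 - sqrt(5)/2)*conj(1) + 2*(-3/2 + sqrt(5)/2)*conj(1) + 2*(sqrt(5)/2 + 3/2)*conj(1) + 5*(0)*conj(1) + 5*(0)*conj(1)]
      = (1/20)[(4) + (-4) + (-3 - sqrt(5)) + (3 - sqrt(5)) + (-3 + sqrt(5)) + (sqrt(5) + 3) + (0) + (0)] = 0/20 = 0
  <chi_5*chi_8, chi_2> = (1/20)[1*(4)*conj(1) + 1*(-4)*conj(1) + 2*(-3/2 - sqrt(5)/2)*conj(1) + 2*(3/2 - sqrt(5)/2)*conj(1) + 2*(-3/2 + sqrt(5)/2)*conj(1) + 2*(sqrt(5)/2 + 3/2)*conj(1) + 5*(0)*conj(-1) + 5*(0)*conj(-1)]
      = (1/20)[(4) + (-4) + (-3 - sqrt(5)) + (3 - sqrt(5)) + (-3 + sqrt(5)) + (sqrt(5) + 3) + (0) + (0)] = 0/20 = 0
  <chi_5*chi_8, chi_3> = (1/20)[1*(4)*conj(1) + 1*(-4)*conj(-1) + 2*(-3/2 - sqrt(5)/2)*conj(-1) + 2*(3/2 - sqrt(5)/2)*conj(1) + 2*(-3/2 + sqrt(5)/2)*conj(-1) + 2*(sqrt(5)/2 + 3/2)*conj(1) + 5*(0)*conj(1) + 5*(0)*conj(-1)]
      = (1/20)[(4) + (4) + (sqrt(5) + 3) + (3 - sqrt(5)) + (3 - sqrt(5)) + (sqrt(5) + 3) + (0) + (0)] = 20/20 = 1
  <chi_5*chi_8, chi_4> = (1/20)[1*(4)*conj(1) + 1*(-4)*conj(-1) + 2*(-3/2 - sqrt(5)/2)*conj(-1) + 2*(3/2 - sqrt(5)/2)*conj(1) + 2*(-3/2 + sqrt(5)/2)*conj(-1) + 2*(sqrt(5)/2 + 3/2)*conj(1) + 5*(0)*conj(-1) + 5*(0)*conj(1)]
      = (1/20)[(4) + (4) + (sqrt(5) + 3) + (3 - sqrt(5)) + (3 - sqrt(5)) + (sqrt(5) + 3) + (0) + (0)] = 20/20 = 1
  <chi_5*chi_8, chi_5> = (1/20)[1*(4)*conj(2) + 1*(-4)*conj(-2) + 2*(-3/2 - sqrt(5)/2)*conj(1/2 + sqrt(5)/2) + 2*(3/2 - sqrt(5)/2)*conj(-1/2 + sqrt(5)/2) + 2*(-3/2 + sqrt(5)/2)*conj(1/2 - sqrt(5)/2) + 2*(sqrt(5)/2 + 3/2)*conj(-sqrt(5)/2 - 1/2) + 5*(0)*conj(0) + 5*(0)*conj(0)]
      = (1/20)[(8) + (8) + (-2*sqrt(5) - 4) + (-4 + 2*sqrt(5)) + (-4 + 2*sqrt(5)) + (-2*sqrt(5) - 4) + (0) + (0)] = 0/20 = 0
  <chi_5*chi_8, chi_6> = (1/20)[1*(4)*conj(2) + 1*(-4)*conj(2) + 2*(-3/2 - sqrt(5)/2)*conj(-1/2 + sqrt(5)/2) + 2*(3/2 - sqrt(5)/2)*conj(-sqrt(5)/2 - 1/2) + 2*(-3/2 + sqrt(5)/2)*conj(-sqrt(5)/2 - 1/2) + 2*(sqrt(5)/2 + 3/2)*conj(-1/2 + sqrt(5)/2) + 5*(0)*conj(0) + 5*(0)*conj(0)]
      = (1/20)[(8) + (-8) + (-sqrt(5) - 1) + (1 - sqrt(5)) + (-1 + sqrt(5)) + (1 + sqrt(5)) + (0) + (0)] = 0/20 = 0
  <chi_5*chi_8, chi_7> = (1/20)[1*(4)*conj(2) + 1*(-4)*conj(-2) + 2*(-3/2 - sqrt(5)/2)*conj(1/2 - sqrt(5)/2) + 2*(3/2 - sqrt(5)/2)*conj(-sqrt(5)/2 - 1/2) + 2*(-3/2 + sqrt(5)/2)*conj(1/2 + sqrt(5)/2) + 2*(sqrt(5)/2 + 3/2)*conj(-1/2 + sqrt(5)/2) + 5*(0)*conj(0) + 5*(0)*conj(0)]
      = (1/20)[(8) + (8) + (1 + sqrt(5)) + (1 - sqrt(5)) + (1 - sqrt(5)) + (1 + sqrt(5)) + (0) + (0)] = 20/20 = 1
  <chi_5*chi_8, chi_8> = (1/20)[1*(4)*conj(2) + 1*(-4)*conj(2) + 2*(-3/2 - sqrt(5)/2)*conj(-sqrt(5)/2 - 1/2) + 2*(3/2 - sqrt(5)/2)*conj(-1/2 + sqrt(5)/2) + 2*(-3/2 + sqrt(5)/2)*conj(-1/2 + sqrt(5)/2) + 2*(sqrt(5)/2 + 3/2)*conj(-sqrt(5)/2 - 1/2) + 5*(0)*conj(0) + 5*(0)*conj(0)]
      = (1/20)[(8) + (-8) + (4 + 2*sqrt(5)) + (-4 + 2*sqrt(5)) + (4 - 2*sqrt(5)) + (-2*sqrt(5) - 4) + (0) + (0)] = 0/20 = 0
Hence the multiplicities are chi_3: 1, chi_4: 1, chi_7: 1. Dimension check: dim(chi_5)*dim(chi_8) = 2*2 = 4 and sum (mult * dim) = 1*1 + 1*1 + 1*2 = 4.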